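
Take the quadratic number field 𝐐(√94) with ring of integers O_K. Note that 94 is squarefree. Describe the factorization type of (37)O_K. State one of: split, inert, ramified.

inert — (37) stays prime in O_K

94 mod 4 = 2, hence disc K = 4·94 = 376 and O_K = ℤ[√94].
Since gcd(37, 376) = 1 the prime 37 does not ramify.
Compute (94/37) via Euler: 20^((37-1)/2) mod 37 = 36, so (94/37) = -1.
Legendre symbol -1 ⇒ 37 is inert.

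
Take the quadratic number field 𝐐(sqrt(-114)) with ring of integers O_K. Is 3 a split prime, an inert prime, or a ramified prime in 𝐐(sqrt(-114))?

Since -114 ≢ 1 mod 4, the ring of integers is ℤ[√-114] with discriminant 4·(-114) = -456.
disc(K) = -456 = 3·(-152), so p = 3 is ramified.

ramified — (3) = 𝔭²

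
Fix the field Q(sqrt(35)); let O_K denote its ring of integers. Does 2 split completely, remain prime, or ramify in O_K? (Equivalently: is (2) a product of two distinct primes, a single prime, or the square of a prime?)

ramifies in O_K

35 mod 4 = 3, hence disc K = 4·35 = 140 and O_K = ℤ[√35].
disc(K) = 140 = 2·70, so p = 2 is ramified.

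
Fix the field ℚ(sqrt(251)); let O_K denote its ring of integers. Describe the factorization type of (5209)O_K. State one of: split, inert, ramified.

d = 251 ≡ 3 (mod 4), so O_K = ℤ[√251] and disc(K) = 4d = 1004.
Since gcd(5209, 1004) = 1 the prime 5209 does not ramify.
(251/5209) = 251^2604 mod 5209 = 1, giving Legendre symbol 1.
(251/5209) = 1, so 5209 splits.

split — (5209) = 𝔭₁𝔭₂ with 𝔭₁ ≠ 𝔭₂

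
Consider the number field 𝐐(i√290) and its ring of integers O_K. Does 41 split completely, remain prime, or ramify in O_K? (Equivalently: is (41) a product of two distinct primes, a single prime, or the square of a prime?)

p is inert

Since -290 ≢ 1 mod 4, the ring of integers is ℤ[√-290] with discriminant 4·(-290) = -1160.
41 ∤ -1160, so 41 is unramified.
Euler's criterion: (-290)^20 mod 41 = 40. Thus (-290|41) = -1.
(-290/41) = -1, so 41 is inert.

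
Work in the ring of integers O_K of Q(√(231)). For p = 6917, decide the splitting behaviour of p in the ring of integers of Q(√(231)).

d = 231 ≡ 3 (mod 4), so O_K = ℤ[√231] and disc(K) = 4d = 924.
disc(K) = 924 is not divisible by 6917; 6917 is unramified.
Compute (231/6917) via Euler: 231^((6917-1)/2) mod 6917 = 6916, so (231/6917) = -1.
Legendre symbol -1 ⇒ 6917 is inert.

inert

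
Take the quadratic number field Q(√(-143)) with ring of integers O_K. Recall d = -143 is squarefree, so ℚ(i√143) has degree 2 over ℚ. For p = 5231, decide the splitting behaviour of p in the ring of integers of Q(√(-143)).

splits completely

Since -143 ≡ 1 mod 4, the ring of integers is ℤ[(1+√-143)/2] with discriminant -143.
Since gcd(5231, -143) = 1 the prime 5231 does not ramify.
Legendre symbol by Euler's criterion: (-143/5231) ≡ (-143)^2615 ≡ 1 (mod 5231), i.e. (-143/5231) = 1.
d is a quadratic residue mod p, hence 5231 splits in O_K.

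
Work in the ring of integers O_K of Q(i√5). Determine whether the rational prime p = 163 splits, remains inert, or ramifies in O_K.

Since -5 ≢ 1 mod 4, the ring of integers is ℤ[√-5] with discriminant 4·(-5) = -20.
disc(K) = -20 is not divisible by 163; 163 is unramified.
Legendre symbol by Euler's criterion: (-5/163) ≡ (-5)^81 ≡ 1 (mod 163), i.e. (-5/163) = 1.
Legendre symbol 1 ⇒ 163 is split.

163 splits in O_K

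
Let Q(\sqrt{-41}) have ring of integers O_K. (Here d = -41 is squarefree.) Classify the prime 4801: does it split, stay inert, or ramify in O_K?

-41 mod 4 = 3, hence disc K = 4·(-41) = -164 and O_K = ℤ[√-41].
4801 ∤ -164, so 4801 is unramified.
Legendre symbol by Euler's criterion: (-41/4801) ≡ (-41)^2400 ≡ 1 (mod 4801), i.e. (-41/4801) = 1.
Legendre symbol 1 ⇒ 4801 is split.

split — (4801) = 𝔭₁𝔭₂ with 𝔭₁ ≠ 𝔭₂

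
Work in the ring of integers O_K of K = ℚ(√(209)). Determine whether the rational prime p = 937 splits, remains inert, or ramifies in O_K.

remains prime (inert)

d = 209 ≡ 1 (mod 4), so O_K = ℤ[(1+√209)/2] and disc(K) = d = 209.
Since gcd(937, 209) = 1 the prime 937 does not ramify.
Euler's criterion: 209^468 mod 937 = 936. Thus (209|937) = -1.
Legendre symbol -1 ⇒ 937 is inert.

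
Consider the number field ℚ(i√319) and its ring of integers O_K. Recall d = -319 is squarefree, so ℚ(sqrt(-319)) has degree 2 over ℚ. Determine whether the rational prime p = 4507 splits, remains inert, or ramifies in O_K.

-319 mod 4 = 1, hence disc K = -319 and O_K = ℤ[(1+√-319)/2].
4507 ∤ -319, so 4507 is unramified.
Legendre symbol by Euler's criterion: (-319/4507) ≡ (-319)^2253 ≡ 1 (mod 4507), i.e. (-319/4507) = 1.
(-319/4507) = 1, so 4507 splits.

split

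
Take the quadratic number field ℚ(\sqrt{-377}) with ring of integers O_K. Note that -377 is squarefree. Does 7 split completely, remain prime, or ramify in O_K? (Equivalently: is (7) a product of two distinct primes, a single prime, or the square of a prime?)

d = -377 ≡ 3 (mod 4), so O_K = ℤ[√-377] and disc(K) = 4d = -1508.
7 ∤ -1508, so 7 is unramified.
Compute (-377/7) via Euler: 1^((7-1)/2) mod 7 = 1, so (-377/7) = 1.
d is a quadratic residue mod p, hence 7 splits in O_K.

splits completely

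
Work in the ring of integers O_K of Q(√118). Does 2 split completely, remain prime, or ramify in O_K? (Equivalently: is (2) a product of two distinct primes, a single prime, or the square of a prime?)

ramified

d = 118 ≡ 2 (mod 4), so O_K = ℤ[√118] and disc(K) = 4d = 472.
Ramification test: 2 | 472. The prime 2 ramifies in K.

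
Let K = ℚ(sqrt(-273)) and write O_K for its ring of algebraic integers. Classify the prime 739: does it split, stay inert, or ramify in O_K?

-273 mod 4 = 3, hence disc K = 4·(-273) = -1092 and O_K = ℤ[√-273].
disc(K) = -1092 is not divisible by 739; 739 is unramified.
Compute (-273/739) via Euler: 466^((739-1)/2) mod 739 = 1, so (-273/739) = 1.
Legendre symbol 1 ⇒ 739 is split.

p splits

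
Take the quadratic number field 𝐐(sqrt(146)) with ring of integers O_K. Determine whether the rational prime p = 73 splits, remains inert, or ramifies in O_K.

p ramifies

146 mod 4 = 2, hence disc K = 4·146 = 584 and O_K = ℤ[√146].
disc(K) = 584 = 73·8, so p = 73 is ramified.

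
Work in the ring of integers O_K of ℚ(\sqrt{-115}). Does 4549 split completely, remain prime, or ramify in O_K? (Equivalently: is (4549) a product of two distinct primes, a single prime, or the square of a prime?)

splits completely

-115 mod 4 = 1, hence disc K = -115 and O_K = ℤ[(1+√-115)/2].
disc(K) = -115 is not divisible by 4549; 4549 is unramified.
Compute (-115/4549) via Euler: 4434^((4549-1)/2) mod 4549 = 1, so (-115/4549) = 1.
(-115/4549) = 1, so 4549 splits.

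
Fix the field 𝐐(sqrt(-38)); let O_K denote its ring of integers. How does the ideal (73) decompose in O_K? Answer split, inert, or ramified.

split

Since -38 ≢ 1 mod 4, the ring of integers is ℤ[√-38] with discriminant 4·(-38) = -152.
disc(K) = -152 is not divisible by 73; 73 is unramified.
(-38/73) = 35^36 mod 73 = 1, giving Legendre symbol 1.
(-38/73) = 1, so 73 splits.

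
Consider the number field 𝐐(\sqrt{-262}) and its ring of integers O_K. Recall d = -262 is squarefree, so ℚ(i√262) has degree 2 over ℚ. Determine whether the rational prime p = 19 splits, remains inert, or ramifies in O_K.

p splits

d = -262 ≡ 2 (mod 4), so O_K = ℤ[√-262] and disc(K) = 4d = -1048.
19 ∤ -1048, so 19 is unramified.
Euler's criterion: (-262)^9 mod 19 = 1. Thus (-262|19) = 1.
d is a quadratic residue mod p, hence 19 splits in O_K.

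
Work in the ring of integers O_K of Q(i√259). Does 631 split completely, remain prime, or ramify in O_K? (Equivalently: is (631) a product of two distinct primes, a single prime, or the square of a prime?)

inert

Since -259 ≡ 1 mod 4, the ring of integers is ℤ[(1+√-259)/2] with discriminant -259.
disc(K) = -259 is not divisible by 631; 631 is unramified.
Compute (-259/631) via Euler: 372^((631-1)/2) mod 631 = 630, so (-259/631) = -1.
d is a non-residue mod p, hence 631 remains inert in O_K.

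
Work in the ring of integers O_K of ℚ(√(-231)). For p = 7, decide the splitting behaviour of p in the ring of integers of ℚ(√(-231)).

ramified — (7) = 𝔭²

-231 mod 4 = 1, hence disc K = -231 and O_K = ℤ[(1+√-231)/2].
disc(K) = -231 = 7·(-33), so p = 7 is ramified.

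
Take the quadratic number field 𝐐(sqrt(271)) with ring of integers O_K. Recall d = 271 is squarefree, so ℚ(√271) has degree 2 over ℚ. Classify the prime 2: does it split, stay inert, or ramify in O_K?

2 is ramified

271 mod 4 = 3, hence disc K = 4·271 = 1084 and O_K = ℤ[√271].
2 divides disc(K) = 1084, so 2 ramifies.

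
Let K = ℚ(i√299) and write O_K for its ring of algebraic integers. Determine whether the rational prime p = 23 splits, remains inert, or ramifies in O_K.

p ramifies

d = -299 ≡ 1 (mod 4), so O_K = ℤ[(1+√-299)/2] and disc(K) = d = -299.
disc(K) = -299 = 23·(-13), so p = 23 is ramified.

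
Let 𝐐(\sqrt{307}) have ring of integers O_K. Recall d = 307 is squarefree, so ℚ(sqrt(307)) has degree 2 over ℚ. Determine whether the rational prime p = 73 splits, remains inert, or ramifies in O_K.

Since 307 ≢ 1 mod 4, the ring of integers is ℤ[√307] with discriminant 4·307 = 1228.
disc(K) = 1228 is not divisible by 73; 73 is unramified.
Legendre symbol by Euler's criterion: (307/73) ≡ 307^36 ≡ 72 (mod 73), i.e. (307/73) = -1.
d is a non-residue mod p, hence 73 remains inert in O_K.

inert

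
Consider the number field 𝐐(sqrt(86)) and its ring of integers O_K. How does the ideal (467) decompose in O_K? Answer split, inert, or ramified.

p is inert

d = 86 ≡ 2 (mod 4), so O_K = ℤ[√86] and disc(K) = 4d = 344.
disc(K) = 344 is not divisible by 467; 467 is unramified.
Euler's criterion: 86^233 mod 467 = 466. Thus (86|467) = -1.
(86/467) = -1, so 467 is inert.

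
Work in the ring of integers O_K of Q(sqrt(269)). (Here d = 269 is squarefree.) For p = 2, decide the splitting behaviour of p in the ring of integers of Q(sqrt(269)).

d = 269 ≡ 1 (mod 4), so O_K = ℤ[(1+√269)/2] and disc(K) = d = 269.
2 ∤ 269, so 2 is unramified.
For p = 2 with d ≡ 1 (mod 4): d mod 8 = 5, so 2 is inert.

p is inert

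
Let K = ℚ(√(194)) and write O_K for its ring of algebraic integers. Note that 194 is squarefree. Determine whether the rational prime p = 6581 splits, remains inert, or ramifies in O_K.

Since 194 ≢ 1 mod 4, the ring of integers is ℤ[√194] with discriminant 4·194 = 776.
disc(K) = 776 is not divisible by 6581; 6581 is unramified.
Compute (194/6581) via Euler: 194^((6581-1)/2) mod 6581 = 1, so (194/6581) = 1.
d is a quadratic residue mod p, hence 6581 splits in O_K.

split — (6581) = 𝔭₁𝔭₂ with 𝔭₁ ≠ 𝔭₂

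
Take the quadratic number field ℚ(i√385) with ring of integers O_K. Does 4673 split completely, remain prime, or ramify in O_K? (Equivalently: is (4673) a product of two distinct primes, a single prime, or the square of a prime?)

-385 mod 4 = 3, hence disc K = 4·(-385) = -1540 and O_K = ℤ[√-385].
4673 ∤ -1540, so 4673 is unramified.
Euler's criterion: (-385)^2336 mod 4673 = 4672. Thus (-385|4673) = -1.
(-385/4673) = -1, so 4673 is inert.

inert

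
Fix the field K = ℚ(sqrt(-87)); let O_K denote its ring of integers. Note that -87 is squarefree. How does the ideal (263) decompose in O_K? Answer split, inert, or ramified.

Since -87 ≡ 1 mod 4, the ring of integers is ℤ[(1+√-87)/2] with discriminant -87.
disc(K) = -87 is not divisible by 263; 263 is unramified.
Compute (-87/263) via Euler: 176^((263-1)/2) mod 263 = 1, so (-87/263) = 1.
Legendre symbol 1 ⇒ 263 is split.

split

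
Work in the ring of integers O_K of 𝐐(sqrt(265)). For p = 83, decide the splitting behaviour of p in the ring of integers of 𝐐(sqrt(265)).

d = 265 ≡ 1 (mod 4), so O_K = ℤ[(1+√265)/2] and disc(K) = d = 265.
83 ∤ 265, so 83 is unramified.
Compute (265/83) via Euler: 16^((83-1)/2) mod 83 = 1, so (265/83) = 1.
Legendre symbol 1 ⇒ 83 is split.

p splits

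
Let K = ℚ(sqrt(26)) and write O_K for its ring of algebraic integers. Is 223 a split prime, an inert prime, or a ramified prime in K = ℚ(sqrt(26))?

Since 26 ≢ 1 mod 4, the ring of integers is ℤ[√26] with discriminant 4·26 = 104.
223 ∤ 104, so 223 is unramified.
(26/223) = 26^111 mod 223 = 222, giving Legendre symbol -1.
d is a non-residue mod p, hence 223 remains inert in O_K.

remains prime (inert)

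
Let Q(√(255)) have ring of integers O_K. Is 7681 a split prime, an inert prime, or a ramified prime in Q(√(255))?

7681 remains inert

Since 255 ≢ 1 mod 4, the ring of integers is ℤ[√255] with discriminant 4·255 = 1020.
7681 ∤ 1020, so 7681 is unramified.
Euler's criterion: 255^3840 mod 7681 = 7680. Thus (255|7681) = -1.
d is a non-residue mod p, hence 7681 remains inert in O_K.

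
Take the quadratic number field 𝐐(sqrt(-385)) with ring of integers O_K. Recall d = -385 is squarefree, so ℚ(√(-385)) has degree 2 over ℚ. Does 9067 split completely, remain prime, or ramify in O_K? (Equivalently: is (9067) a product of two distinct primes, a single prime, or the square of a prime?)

-385 mod 4 = 3, hence disc K = 4·(-385) = -1540 and O_K = ℤ[√-385].
9067 ∤ -1540, so 9067 is unramified.
Legendre symbol by Euler's criterion: (-385/9067) ≡ (-385)^4533 ≡ 1 (mod 9067), i.e. (-385/9067) = 1.
Legendre symbol 1 ⇒ 9067 is split.

9067 splits in O_K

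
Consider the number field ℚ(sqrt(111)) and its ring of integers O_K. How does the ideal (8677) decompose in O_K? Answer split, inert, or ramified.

d = 111 ≡ 3 (mod 4), so O_K = ℤ[√111] and disc(K) = 4d = 444.
8677 ∤ 444, so 8677 is unramified.
(111/8677) = 111^4338 mod 8677 = 8676, giving Legendre symbol -1.
(111/8677) = -1, so 8677 is inert.

8677 remains inert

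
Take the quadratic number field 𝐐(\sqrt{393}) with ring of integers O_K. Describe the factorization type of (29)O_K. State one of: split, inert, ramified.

393 mod 4 = 1, hence disc K = 393 and O_K = ℤ[(1+√393)/2].
disc(K) = 393 is not divisible by 29; 29 is unramified.
Legendre symbol by Euler's criterion: (393/29) ≡ 393^14 ≡ 1 (mod 29), i.e. (393/29) = 1.
d is a quadratic residue mod p, hence 29 splits in O_K.

split — (29) = 𝔭₁𝔭₂ with 𝔭₁ ≠ 𝔭₂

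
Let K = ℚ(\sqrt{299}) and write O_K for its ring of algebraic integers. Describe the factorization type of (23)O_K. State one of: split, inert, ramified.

ramified

299 mod 4 = 3, hence disc K = 4·299 = 1196 and O_K = ℤ[√299].
Ramification test: 23 | 1196. The prime 23 ramifies in K.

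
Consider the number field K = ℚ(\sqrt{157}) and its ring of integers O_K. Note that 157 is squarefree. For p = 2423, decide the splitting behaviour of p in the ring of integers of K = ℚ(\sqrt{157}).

d = 157 ≡ 1 (mod 4), so O_K = ℤ[(1+√157)/2] and disc(K) = d = 157.
disc(K) = 157 is not divisible by 2423; 2423 is unramified.
Legendre symbol by Euler's criterion: (157/2423) ≡ 157^1211 ≡ 1 (mod 2423), i.e. (157/2423) = 1.
(157/2423) = 1, so 2423 splits.

2423 splits in O_K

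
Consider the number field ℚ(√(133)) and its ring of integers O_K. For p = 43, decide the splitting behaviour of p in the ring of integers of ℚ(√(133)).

43 splits in O_K

Since 133 ≡ 1 mod 4, the ring of integers is ℤ[(1+√133)/2] with discriminant 133.
Since gcd(43, 133) = 1 the prime 43 does not ramify.
Compute (133/43) via Euler: 4^((43-1)/2) mod 43 = 1, so (133/43) = 1.
d is a quadratic residue mod p, hence 43 splits in O_K.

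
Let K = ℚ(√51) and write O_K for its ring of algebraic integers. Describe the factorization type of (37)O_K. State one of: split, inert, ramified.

37 remains inert

51 mod 4 = 3, hence disc K = 4·51 = 204 and O_K = ℤ[√51].
disc(K) = 204 is not divisible by 37; 37 is unramified.
Compute (51/37) via Euler: 14^((37-1)/2) mod 37 = 36, so (51/37) = -1.
(51/37) = -1, so 37 is inert.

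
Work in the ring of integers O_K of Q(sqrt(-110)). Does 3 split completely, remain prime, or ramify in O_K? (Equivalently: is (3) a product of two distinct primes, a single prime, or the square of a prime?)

split

d = -110 ≡ 2 (mod 4), so O_K = ℤ[√-110] and disc(K) = 4d = -440.
Since gcd(3, -440) = 1 the prime 3 does not ramify.
Legendre symbol by Euler's criterion: (-110/3) ≡ (-110)^1 ≡ 1 (mod 3), i.e. (-110/3) = 1.
d is a quadratic residue mod p, hence 3 splits in O_K.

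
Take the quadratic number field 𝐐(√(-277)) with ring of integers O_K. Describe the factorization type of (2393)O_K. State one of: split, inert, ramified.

2393 splits in O_K

-277 mod 4 = 3, hence disc K = 4·(-277) = -1108 and O_K = ℤ[√-277].
Since gcd(2393, -1108) = 1 the prime 2393 does not ramify.
(-277/2393) = 2116^1196 mod 2393 = 1, giving Legendre symbol 1.
d is a quadratic residue mod p, hence 2393 splits in O_K.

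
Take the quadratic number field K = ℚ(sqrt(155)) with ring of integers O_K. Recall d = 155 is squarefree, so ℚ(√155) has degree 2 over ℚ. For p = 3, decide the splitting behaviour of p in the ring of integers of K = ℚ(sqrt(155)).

Since 155 ≢ 1 mod 4, the ring of integers is ℤ[√155] with discriminant 4·155 = 620.
3 ∤ 620, so 3 is unramified.
Euler's criterion: 155^1 mod 3 = 2. Thus (155|3) = -1.
(155/3) = -1, so 3 is inert.

3 remains inert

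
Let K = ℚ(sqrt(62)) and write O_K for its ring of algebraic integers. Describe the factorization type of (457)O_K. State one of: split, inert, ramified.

Since 62 ≢ 1 mod 4, the ring of integers is ℤ[√62] with discriminant 4·62 = 248.
Since gcd(457, 248) = 1 the prime 457 does not ramify.
Compute (62/457) via Euler: 62^((457-1)/2) mod 457 = 456, so (62/457) = -1.
(62/457) = -1, so 457 is inert.

inert — (457) stays prime in O_K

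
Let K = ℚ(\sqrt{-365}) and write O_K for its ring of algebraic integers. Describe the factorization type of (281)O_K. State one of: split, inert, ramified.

p is inert

-365 mod 4 = 3, hence disc K = 4·(-365) = -1460 and O_K = ℤ[√-365].
281 ∤ -1460, so 281 is unramified.
(-365/281) = 197^140 mod 281 = 280, giving Legendre symbol -1.
d is a non-residue mod p, hence 281 remains inert in O_K.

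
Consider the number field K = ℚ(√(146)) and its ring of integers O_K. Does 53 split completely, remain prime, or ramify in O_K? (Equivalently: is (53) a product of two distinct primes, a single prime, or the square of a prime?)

splits completely

Since 146 ≢ 1 mod 4, the ring of integers is ℤ[√146] with discriminant 4·146 = 584.
Since gcd(53, 584) = 1 the prime 53 does not ramify.
(146/53) = 40^26 mod 53 = 1, giving Legendre symbol 1.
Legendre symbol 1 ⇒ 53 is split.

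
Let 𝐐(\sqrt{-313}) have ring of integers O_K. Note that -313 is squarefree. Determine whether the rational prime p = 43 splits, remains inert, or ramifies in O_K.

split — (43) = 𝔭₁𝔭₂ with 𝔭₁ ≠ 𝔭₂

-313 mod 4 = 3, hence disc K = 4·(-313) = -1252 and O_K = ℤ[√-313].
disc(K) = -1252 is not divisible by 43; 43 is unramified.
Legendre symbol by Euler's criterion: (-313/43) ≡ (-313)^21 ≡ 1 (mod 43), i.e. (-313/43) = 1.
Legendre symbol 1 ⇒ 43 is split.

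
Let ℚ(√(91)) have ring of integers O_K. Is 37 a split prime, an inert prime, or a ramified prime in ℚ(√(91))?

inert

91 mod 4 = 3, hence disc K = 4·91 = 364 and O_K = ℤ[√91].
Since gcd(37, 364) = 1 the prime 37 does not ramify.
Euler's criterion: 91^18 mod 37 = 36. Thus (91|37) = -1.
d is a non-residue mod p, hence 37 remains inert in O_K.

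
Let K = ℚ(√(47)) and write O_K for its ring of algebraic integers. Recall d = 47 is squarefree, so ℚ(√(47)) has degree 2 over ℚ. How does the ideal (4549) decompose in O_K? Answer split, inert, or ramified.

split

47 mod 4 = 3, hence disc K = 4·47 = 188 and O_K = ℤ[√47].
disc(K) = 188 is not divisible by 4549; 4549 is unramified.
Compute (47/4549) via Euler: 47^((4549-1)/2) mod 4549 = 1, so (47/4549) = 1.
d is a quadratic residue mod p, hence 4549 splits in O_K.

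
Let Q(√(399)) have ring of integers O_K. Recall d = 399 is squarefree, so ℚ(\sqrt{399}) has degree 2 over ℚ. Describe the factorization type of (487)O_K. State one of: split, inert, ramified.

399 mod 4 = 3, hence disc K = 4·399 = 1596 and O_K = ℤ[√399].
Since gcd(487, 1596) = 1 the prime 487 does not ramify.
(399/487) = 399^243 mod 487 = 1, giving Legendre symbol 1.
d is a quadratic residue mod p, hence 487 splits in O_K.

split — (487) = 𝔭₁𝔭₂ with 𝔭₁ ≠ 𝔭₂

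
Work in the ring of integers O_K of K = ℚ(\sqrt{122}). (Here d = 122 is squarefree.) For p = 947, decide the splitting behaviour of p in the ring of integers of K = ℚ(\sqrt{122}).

splits completely

Since 122 ≢ 1 mod 4, the ring of integers is ℤ[√122] with discriminant 4·122 = 488.
disc(K) = 488 is not divisible by 947; 947 is unramified.
Legendre symbol by Euler's criterion: (122/947) ≡ 122^473 ≡ 1 (mod 947), i.e. (122/947) = 1.
d is a quadratic residue mod p, hence 947 splits in O_K.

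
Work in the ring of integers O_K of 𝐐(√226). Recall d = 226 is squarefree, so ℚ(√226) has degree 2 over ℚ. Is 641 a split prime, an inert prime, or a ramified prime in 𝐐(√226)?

d = 226 ≡ 2 (mod 4), so O_K = ℤ[√226] and disc(K) = 4d = 904.
Since gcd(641, 904) = 1 the prime 641 does not ramify.
Euler's criterion: 226^320 mod 641 = 640. Thus (226|641) = -1.
d is a non-residue mod p, hence 641 remains inert in O_K.

641 remains inert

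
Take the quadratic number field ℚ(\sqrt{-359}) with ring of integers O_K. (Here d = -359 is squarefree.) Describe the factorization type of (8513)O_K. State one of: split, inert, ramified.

-359 mod 4 = 1, hence disc K = -359 and O_K = ℤ[(1+√-359)/2].
disc(K) = -359 is not divisible by 8513; 8513 is unramified.
(-359/8513) = 8154^4256 mod 8513 = 1, giving Legendre symbol 1.
d is a quadratic residue mod p, hence 8513 splits in O_K.

splits completely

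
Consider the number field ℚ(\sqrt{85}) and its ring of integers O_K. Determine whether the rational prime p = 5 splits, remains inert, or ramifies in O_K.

85 mod 4 = 1, hence disc K = 85 and O_K = ℤ[(1+√85)/2].
5 divides disc(K) = 85, so 5 ramifies.

p ramifies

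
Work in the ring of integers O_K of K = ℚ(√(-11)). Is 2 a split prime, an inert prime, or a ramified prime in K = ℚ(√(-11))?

inert — (2) stays prime in O_K

d = -11 ≡ 1 (mod 4), so O_K = ℤ[(1+√-11)/2] and disc(K) = d = -11.
Since gcd(2, -11) = 1 the prime 2 does not ramify.
Checking d mod 8: -11 ≡ 5. Hence 2 is inert in O_K.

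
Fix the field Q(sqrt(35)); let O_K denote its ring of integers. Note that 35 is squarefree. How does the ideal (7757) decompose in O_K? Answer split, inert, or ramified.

Since 35 ≢ 1 mod 4, the ring of integers is ℤ[√35] with discriminant 4·35 = 140.
7757 ∤ 140, so 7757 is unramified.
Euler's criterion: 35^3878 mod 7757 = 7756. Thus (35|7757) = -1.
Legendre symbol -1 ⇒ 7757 is inert.

p is inert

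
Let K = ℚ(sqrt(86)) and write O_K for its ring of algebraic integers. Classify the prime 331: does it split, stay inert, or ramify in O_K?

d = 86 ≡ 2 (mod 4), so O_K = ℤ[√86] and disc(K) = 4d = 344.
Since gcd(331, 344) = 1 the prime 331 does not ramify.
(86/331) = 86^165 mod 331 = 330, giving Legendre symbol -1.
d is a non-residue mod p, hence 331 remains inert in O_K.

remains prime (inert)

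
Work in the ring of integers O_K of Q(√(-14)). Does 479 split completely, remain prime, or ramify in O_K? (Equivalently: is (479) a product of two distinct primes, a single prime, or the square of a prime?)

d = -14 ≡ 2 (mod 4), so O_K = ℤ[√-14] and disc(K) = 4d = -56.
Since gcd(479, -56) = 1 the prime 479 does not ramify.
Legendre symbol by Euler's criterion: (-14/479) ≡ (-14)^239 ≡ 478 (mod 479), i.e. (-14/479) = -1.
Legendre symbol -1 ⇒ 479 is inert.

479 remains inert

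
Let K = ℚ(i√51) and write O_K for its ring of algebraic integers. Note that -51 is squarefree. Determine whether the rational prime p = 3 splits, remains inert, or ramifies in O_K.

p ramifies

-51 mod 4 = 1, hence disc K = -51 and O_K = ℤ[(1+√-51)/2].
Ramification test: 3 | -51. The prime 3 ramifies in K.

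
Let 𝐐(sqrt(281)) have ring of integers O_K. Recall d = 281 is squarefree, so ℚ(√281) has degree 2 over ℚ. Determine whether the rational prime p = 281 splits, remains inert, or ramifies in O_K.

281 mod 4 = 1, hence disc K = 281 and O_K = ℤ[(1+√281)/2].
disc(K) = 281 = 281·1, so p = 281 is ramified.

ramifies in O_K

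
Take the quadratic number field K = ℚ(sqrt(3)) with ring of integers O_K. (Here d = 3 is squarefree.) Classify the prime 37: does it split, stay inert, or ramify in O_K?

Since 3 ≢ 1 mod 4, the ring of integers is ℤ[√3] with discriminant 4·3 = 12.
37 ∤ 12, so 37 is unramified.
(3/37) = 3^18 mod 37 = 1, giving Legendre symbol 1.
d is a quadratic residue mod p, hence 37 splits in O_K.

splits completely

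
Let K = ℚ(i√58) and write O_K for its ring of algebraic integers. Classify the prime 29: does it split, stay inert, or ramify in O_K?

-58 mod 4 = 2, hence disc K = 4·(-58) = -232 and O_K = ℤ[√-58].
disc(K) = -232 = 29·(-8), so p = 29 is ramified.

p ramifies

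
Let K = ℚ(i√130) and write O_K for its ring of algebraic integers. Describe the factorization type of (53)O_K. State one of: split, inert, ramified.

-130 mod 4 = 2, hence disc K = 4·(-130) = -520 and O_K = ℤ[√-130].
Since gcd(53, -520) = 1 the prime 53 does not ramify.
(-130/53) = 29^26 mod 53 = 1, giving Legendre symbol 1.
d is a quadratic residue mod p, hence 53 splits in O_K.

53 splits in O_K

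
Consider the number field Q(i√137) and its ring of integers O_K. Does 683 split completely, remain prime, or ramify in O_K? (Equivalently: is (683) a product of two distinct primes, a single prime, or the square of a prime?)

d = -137 ≡ 3 (mod 4), so O_K = ℤ[√-137] and disc(K) = 4d = -548.
Since gcd(683, -548) = 1 the prime 683 does not ramify.
Euler's criterion: (-137)^341 mod 683 = 682. Thus (-137|683) = -1.
Legendre symbol -1 ⇒ 683 is inert.

inert — (683) stays prime in O_K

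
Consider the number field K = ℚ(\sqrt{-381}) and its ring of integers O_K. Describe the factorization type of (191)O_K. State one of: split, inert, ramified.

split

Since -381 ≢ 1 mod 4, the ring of integers is ℤ[√-381] with discriminant 4·(-381) = -1524.
disc(K) = -1524 is not divisible by 191; 191 is unramified.
Legendre symbol by Euler's criterion: (-381/191) ≡ (-381)^95 ≡ 1 (mod 191), i.e. (-381/191) = 1.
Legendre symbol 1 ⇒ 191 is split.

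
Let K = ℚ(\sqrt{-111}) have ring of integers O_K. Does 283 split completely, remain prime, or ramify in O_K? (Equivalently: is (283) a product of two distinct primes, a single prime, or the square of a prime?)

Since -111 ≡ 1 mod 4, the ring of integers is ℤ[(1+√-111)/2] with discriminant -111.
Since gcd(283, -111) = 1 the prime 283 does not ramify.
Compute (-111/283) via Euler: 172^((283-1)/2) mod 283 = 282, so (-111/283) = -1.
Legendre symbol -1 ⇒ 283 is inert.

p is inert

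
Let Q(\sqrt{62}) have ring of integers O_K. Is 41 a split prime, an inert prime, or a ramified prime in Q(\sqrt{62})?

p splits

Since 62 ≢ 1 mod 4, the ring of integers is ℤ[√62] with discriminant 4·62 = 248.
disc(K) = 248 is not divisible by 41; 41 is unramified.
Legendre symbol by Euler's criterion: (62/41) ≡ 62^20 ≡ 1 (mod 41), i.e. (62/41) = 1.
(62/41) = 1, so 41 splits.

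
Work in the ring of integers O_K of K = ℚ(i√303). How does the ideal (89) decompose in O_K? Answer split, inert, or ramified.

-303 mod 4 = 1, hence disc K = -303 and O_K = ℤ[(1+√-303)/2].
disc(K) = -303 is not divisible by 89; 89 is unramified.
Compute (-303/89) via Euler: 53^((89-1)/2) mod 89 = 1, so (-303/89) = 1.
Legendre symbol 1 ⇒ 89 is split.

89 splits in O_K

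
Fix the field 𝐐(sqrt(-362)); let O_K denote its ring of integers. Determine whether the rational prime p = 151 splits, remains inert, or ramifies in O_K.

splits completely

Since -362 ≢ 1 mod 4, the ring of integers is ℤ[√-362] with discriminant 4·(-362) = -1448.
151 ∤ -1448, so 151 is unramified.
Compute (-362/151) via Euler: 91^((151-1)/2) mod 151 = 1, so (-362/151) = 1.
(-362/151) = 1, so 151 splits.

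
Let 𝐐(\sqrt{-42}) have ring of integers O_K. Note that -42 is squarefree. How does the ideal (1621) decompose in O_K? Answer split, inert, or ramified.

Since -42 ≢ 1 mod 4, the ring of integers is ℤ[√-42] with discriminant 4·(-42) = -168.
Since gcd(1621, -168) = 1 the prime 1621 does not ramify.
(-42/1621) = 1579^810 mod 1621 = 1620, giving Legendre symbol -1.
d is a non-residue mod p, hence 1621 remains inert in O_K.

p is inert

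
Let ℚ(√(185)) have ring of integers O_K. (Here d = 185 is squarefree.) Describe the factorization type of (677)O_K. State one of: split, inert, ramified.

inert

d = 185 ≡ 1 (mod 4), so O_K = ℤ[(1+√185)/2] and disc(K) = d = 185.
677 ∤ 185, so 677 is unramified.
Compute (185/677) via Euler: 185^((677-1)/2) mod 677 = 676, so (185/677) = -1.
(185/677) = -1, so 677 is inert.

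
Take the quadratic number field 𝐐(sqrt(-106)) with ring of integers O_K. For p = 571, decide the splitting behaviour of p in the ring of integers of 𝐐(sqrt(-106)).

p is inert

-106 mod 4 = 2, hence disc K = 4·(-106) = -424 and O_K = ℤ[√-106].
571 ∤ -424, so 571 is unramified.
(-106/571) = 465^285 mod 571 = 570, giving Legendre symbol -1.
Legendre symbol -1 ⇒ 571 is inert.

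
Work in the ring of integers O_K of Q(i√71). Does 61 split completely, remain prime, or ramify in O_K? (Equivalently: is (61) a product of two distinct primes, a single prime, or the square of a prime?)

inert

-71 mod 4 = 1, hence disc K = -71 and O_K = ℤ[(1+√-71)/2].
disc(K) = -71 is not divisible by 61; 61 is unramified.
Legendre symbol by Euler's criterion: (-71/61) ≡ (-71)^30 ≡ 60 (mod 61), i.e. (-71/61) = -1.
(-71/61) = -1, so 61 is inert.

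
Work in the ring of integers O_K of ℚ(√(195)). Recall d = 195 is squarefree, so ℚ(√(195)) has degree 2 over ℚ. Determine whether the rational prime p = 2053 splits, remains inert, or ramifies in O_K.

195 mod 4 = 3, hence disc K = 4·195 = 780 and O_K = ℤ[√195].
disc(K) = 780 is not divisible by 2053; 2053 is unramified.
Euler's criterion: 195^1026 mod 2053 = 2052. Thus (195|2053) = -1.
d is a non-residue mod p, hence 2053 remains inert in O_K.

remains prime (inert)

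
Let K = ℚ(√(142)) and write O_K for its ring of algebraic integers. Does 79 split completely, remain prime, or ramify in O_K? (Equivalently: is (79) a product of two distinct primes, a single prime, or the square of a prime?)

remains prime (inert)

142 mod 4 = 2, hence disc K = 4·142 = 568 and O_K = ℤ[√142].
79 ∤ 568, so 79 is unramified.
(142/79) = 63^39 mod 79 = 78, giving Legendre symbol -1.
Legendre symbol -1 ⇒ 79 is inert.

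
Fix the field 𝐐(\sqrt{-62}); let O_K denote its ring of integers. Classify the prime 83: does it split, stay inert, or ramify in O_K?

Since -62 ≢ 1 mod 4, the ring of integers is ℤ[√-62] with discriminant 4·(-62) = -248.
disc(K) = -248 is not divisible by 83; 83 is unramified.
Euler's criterion: (-62)^41 mod 83 = 1. Thus (-62|83) = 1.
d is a quadratic residue mod p, hence 83 splits in O_K.

split — (83) = 𝔭₁𝔭₂ with 𝔭₁ ≠ 𝔭₂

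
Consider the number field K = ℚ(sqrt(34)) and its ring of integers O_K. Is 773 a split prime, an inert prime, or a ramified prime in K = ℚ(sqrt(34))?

Since 34 ≢ 1 mod 4, the ring of integers is ℤ[√34] with discriminant 4·34 = 136.
Since gcd(773, 136) = 1 the prime 773 does not ramify.
Legendre symbol by Euler's criterion: (34/773) ≡ 34^386 ≡ 772 (mod 773), i.e. (34/773) = -1.
d is a non-residue mod p, hence 773 remains inert in O_K.

p is inert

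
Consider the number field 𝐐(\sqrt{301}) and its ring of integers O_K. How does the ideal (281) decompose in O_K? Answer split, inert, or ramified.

p splits

d = 301 ≡ 1 (mod 4), so O_K = ℤ[(1+√301)/2] and disc(K) = d = 301.
281 ∤ 301, so 281 is unramified.
(301/281) = 20^140 mod 281 = 1, giving Legendre symbol 1.
d is a quadratic residue mod p, hence 281 splits in O_K.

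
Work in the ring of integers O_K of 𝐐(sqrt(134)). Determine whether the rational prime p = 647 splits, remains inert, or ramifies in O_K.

134 mod 4 = 2, hence disc K = 4·134 = 536 and O_K = ℤ[√134].
disc(K) = 536 is not divisible by 647; 647 is unramified.
Legendre symbol by Euler's criterion: (134/647) ≡ 134^323 ≡ 1 (mod 647), i.e. (134/647) = 1.
(134/647) = 1, so 647 splits.

p splits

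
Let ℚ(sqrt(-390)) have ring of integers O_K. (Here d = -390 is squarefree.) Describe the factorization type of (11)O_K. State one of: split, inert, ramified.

-390 mod 4 = 2, hence disc K = 4·(-390) = -1560 and O_K = ℤ[√-390].
11 ∤ -1560, so 11 is unramified.
Legendre symbol by Euler's criterion: (-390/11) ≡ (-390)^5 ≡ 10 (mod 11), i.e. (-390/11) = -1.
Legendre symbol -1 ⇒ 11 is inert.

inert — (11) stays prime in O_K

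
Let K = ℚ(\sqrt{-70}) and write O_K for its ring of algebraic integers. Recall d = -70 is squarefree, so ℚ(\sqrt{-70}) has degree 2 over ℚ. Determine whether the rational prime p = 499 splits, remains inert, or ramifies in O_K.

p is inert

Since -70 ≢ 1 mod 4, the ring of integers is ℤ[√-70] with discriminant 4·(-70) = -280.
Since gcd(499, -280) = 1 the prime 499 does not ramify.
Compute (-70/499) via Euler: 429^((499-1)/2) mod 499 = 498, so (-70/499) = -1.
d is a non-residue mod p, hence 499 remains inert in O_K.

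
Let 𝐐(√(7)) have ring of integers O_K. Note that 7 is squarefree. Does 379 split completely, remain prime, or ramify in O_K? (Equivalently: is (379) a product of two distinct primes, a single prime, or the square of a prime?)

d = 7 ≡ 3 (mod 4), so O_K = ℤ[√7] and disc(K) = 4d = 28.
disc(K) = 28 is not divisible by 379; 379 is unramified.
Legendre symbol by Euler's criterion: (7/379) ≡ 7^189 ≡ 378 (mod 379), i.e. (7/379) = -1.
Legendre symbol -1 ⇒ 379 is inert.

inert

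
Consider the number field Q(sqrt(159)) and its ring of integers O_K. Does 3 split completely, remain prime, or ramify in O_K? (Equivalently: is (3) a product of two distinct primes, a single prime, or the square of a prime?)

d = 159 ≡ 3 (mod 4), so O_K = ℤ[√159] and disc(K) = 4d = 636.
3 divides disc(K) = 636, so 3 ramifies.

p ramifies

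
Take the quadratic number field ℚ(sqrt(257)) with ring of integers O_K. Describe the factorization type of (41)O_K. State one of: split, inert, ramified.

41 remains inert

d = 257 ≡ 1 (mod 4), so O_K = ℤ[(1+√257)/2] and disc(K) = d = 257.
41 ∤ 257, so 41 is unramified.
Compute (257/41) via Euler: 11^((41-1)/2) mod 41 = 40, so (257/41) = -1.
Legendre symbol -1 ⇒ 41 is inert.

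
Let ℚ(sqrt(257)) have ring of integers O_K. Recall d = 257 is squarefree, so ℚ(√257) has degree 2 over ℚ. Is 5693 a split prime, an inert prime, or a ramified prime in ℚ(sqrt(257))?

p is inert

Since 257 ≡ 1 mod 4, the ring of integers is ℤ[(1+√257)/2] with discriminant 257.
5693 ∤ 257, so 5693 is unramified.
Legendre symbol by Euler's criterion: (257/5693) ≡ 257^2846 ≡ 5692 (mod 5693), i.e. (257/5693) = -1.
d is a non-residue mod p, hence 5693 remains inert in O_K.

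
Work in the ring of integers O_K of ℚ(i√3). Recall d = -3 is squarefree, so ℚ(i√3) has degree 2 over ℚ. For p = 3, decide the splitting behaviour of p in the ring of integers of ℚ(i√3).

Since -3 ≡ 1 mod 4, the ring of integers is ℤ[(1+√-3)/2] with discriminant -3.
disc(K) = -3 = 3·(-1), so p = 3 is ramified.

ramified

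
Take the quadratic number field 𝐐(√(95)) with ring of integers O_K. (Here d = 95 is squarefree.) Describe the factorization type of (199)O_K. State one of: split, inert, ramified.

inert — (199) stays prime in O_K

Since 95 ≢ 1 mod 4, the ring of integers is ℤ[√95] with discriminant 4·95 = 380.
199 ∤ 380, so 199 is unramified.
Legendre symbol by Euler's criterion: (95/199) ≡ 95^99 ≡ 198 (mod 199), i.e. (95/199) = -1.
(95/199) = -1, so 199 is inert.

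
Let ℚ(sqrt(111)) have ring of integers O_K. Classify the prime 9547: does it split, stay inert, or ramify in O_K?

remains prime (inert)

111 mod 4 = 3, hence disc K = 4·111 = 444 and O_K = ℤ[√111].
9547 ∤ 444, so 9547 is unramified.
Legendre symbol by Euler's criterion: (111/9547) ≡ 111^4773 ≡ 9546 (mod 9547), i.e. (111/9547) = -1.
d is a non-residue mod p, hence 9547 remains inert in O_K.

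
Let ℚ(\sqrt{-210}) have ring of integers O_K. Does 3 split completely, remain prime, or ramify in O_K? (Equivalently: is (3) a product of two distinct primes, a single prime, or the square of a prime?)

ramifies in O_K

d = -210 ≡ 2 (mod 4), so O_K = ℤ[√-210] and disc(K) = 4d = -840.
disc(K) = -840 = 3·(-280), so p = 3 is ramified.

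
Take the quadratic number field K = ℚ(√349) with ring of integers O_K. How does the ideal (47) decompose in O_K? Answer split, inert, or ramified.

remains prime (inert)

Since 349 ≡ 1 mod 4, the ring of integers is ℤ[(1+√349)/2] with discriminant 349.
disc(K) = 349 is not divisible by 47; 47 is unramified.
Compute (349/47) via Euler: 20^((47-1)/2) mod 47 = 46, so (349/47) = -1.
(349/47) = -1, so 47 is inert.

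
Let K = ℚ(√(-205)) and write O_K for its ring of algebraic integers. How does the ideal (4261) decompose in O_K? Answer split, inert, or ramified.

Since -205 ≢ 1 mod 4, the ring of integers is ℤ[√-205] with discriminant 4·(-205) = -820.
disc(K) = -820 is not divisible by 4261; 4261 is unramified.
Compute (-205/4261) via Euler: 4056^((4261-1)/2) mod 4261 = 4260, so (-205/4261) = -1.
d is a non-residue mod p, hence 4261 remains inert in O_K.

inert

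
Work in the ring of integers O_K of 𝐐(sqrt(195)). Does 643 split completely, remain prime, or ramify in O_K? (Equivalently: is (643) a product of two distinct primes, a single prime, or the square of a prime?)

p is inert

195 mod 4 = 3, hence disc K = 4·195 = 780 and O_K = ℤ[√195].
643 ∤ 780, so 643 is unramified.
Legendre symbol by Euler's criterion: (195/643) ≡ 195^321 ≡ 642 (mod 643), i.e. (195/643) = -1.
Legendre symbol -1 ⇒ 643 is inert.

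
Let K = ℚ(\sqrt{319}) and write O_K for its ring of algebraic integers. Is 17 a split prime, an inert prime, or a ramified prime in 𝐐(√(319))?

splits completely

d = 319 ≡ 3 (mod 4), so O_K = ℤ[√319] and disc(K) = 4d = 1276.
disc(K) = 1276 is not divisible by 17; 17 is unramified.
Euler's criterion: 319^8 mod 17 = 1. Thus (319|17) = 1.
Legendre symbol 1 ⇒ 17 is split.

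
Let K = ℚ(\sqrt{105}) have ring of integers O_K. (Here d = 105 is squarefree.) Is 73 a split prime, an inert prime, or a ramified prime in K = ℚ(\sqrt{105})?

split

105 mod 4 = 1, hence disc K = 105 and O_K = ℤ[(1+√105)/2].
73 ∤ 105, so 73 is unramified.
Euler's criterion: 105^36 mod 73 = 1. Thus (105|73) = 1.
(105/73) = 1, so 73 splits.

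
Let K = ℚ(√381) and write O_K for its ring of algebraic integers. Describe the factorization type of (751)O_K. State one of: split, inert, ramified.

inert

381 mod 4 = 1, hence disc K = 381 and O_K = ℤ[(1+√381)/2].
751 ∤ 381, so 751 is unramified.
(381/751) = 381^375 mod 751 = 750, giving Legendre symbol -1.
d is a non-residue mod p, hence 751 remains inert in O_K.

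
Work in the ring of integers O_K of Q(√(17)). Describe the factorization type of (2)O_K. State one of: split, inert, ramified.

split — (2) = 𝔭₁𝔭₂ with 𝔭₁ ≠ 𝔭₂

17 mod 4 = 1, hence disc K = 17 and O_K = ℤ[(1+√17)/2].
Since gcd(2, 17) = 1 the prime 2 does not ramify.
Checking d mod 8: 17 ≡ 1. Hence 2 is split in O_K.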